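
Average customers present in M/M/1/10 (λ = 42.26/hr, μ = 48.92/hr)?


ρ = 42.26/48.92 = 0.8639
L = ρ[1 − (K+1)ρ^K + Kρ^(K+1)] / [(1−ρ)(1−ρ^(K+1))]
Numerator: 0.8639·(1 − 11·0.231436 + 10·0.199928) = 0.391748
Denominator: (0.1361)·(0.800072) = 0.108922
L = 0.391748/0.108922 = 3.5966

Final: 3.5966


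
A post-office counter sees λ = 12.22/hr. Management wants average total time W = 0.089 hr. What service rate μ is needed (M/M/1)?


W = 1/(μ−λ) ⇒ μ − λ = 1/W = 1/0.089 = 11.2360
μ = λ + 1/W = 12.22 + 11.2360 = 23.4560 per hr

Final: 23.4560 /hr


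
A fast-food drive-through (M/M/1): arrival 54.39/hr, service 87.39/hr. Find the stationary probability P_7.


ρ = 54.39/87.39 = 0.6224
P_n = (1−ρ)·ρ^n = (1 − 0.6224)·0.6224^7 = 0.3776·0.036174 = 0.013660

Final: 0.013660


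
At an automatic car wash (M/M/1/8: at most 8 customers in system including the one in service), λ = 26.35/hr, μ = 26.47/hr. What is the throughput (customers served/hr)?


ρ = 0.9955; P_K = (1−ρ)ρ^8/(1−ρ^9) = 0.109102
λ_eff = λ(1 − P_K) = 26.35·(1 − 0.109102) = 26.35·0.890898 = 23.4752 /hr

Final: 23.4752 /hr


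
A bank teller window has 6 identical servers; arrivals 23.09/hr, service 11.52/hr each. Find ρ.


ρ = λ/(cμ) = 23.09/(6·11.52) = 23.09/69.12 = 0.3341

Final: 0.3341


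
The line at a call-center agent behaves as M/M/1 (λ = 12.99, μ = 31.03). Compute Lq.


ρ = 12.99/31.03 = 0.4186
Lq = ρ²/(1−ρ) = 0.1752/0.5814 = 0.3014

Final: 0.3014


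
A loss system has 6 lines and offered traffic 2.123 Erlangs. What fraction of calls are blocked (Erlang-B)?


B(c,a) = (a^c/c!) / Σ_{k=0}^{c} a^k/k!
a^6/6! = 0.127165
Σ terms (k=0..6): 1.00000 + 2.12300 + 2.25356 + 1.59477 + 0.84643 + 0.35939 + 0.12716 = 8.304320
B = 0.127165/8.304320 = 0.015313

Final: 0.015313


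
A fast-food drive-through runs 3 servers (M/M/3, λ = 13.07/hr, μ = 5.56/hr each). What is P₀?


a = λ/μ = 13.07/5.56 = 2.3507; ρ = a/c = 0.7836
Σ_{k=0}^{2} a^k/k! (terms k=0..2) = 1.00000 + 2.35072 + 2.76294 = 6.11366
Tail: a^3/(3!(1−ρ)) = 12.98980/(6·0.2164) = 10.00322
P₀ = 1/(6.11366 + 10.00322) = 1/16.11688 = 0.062047

Final: 0.062047


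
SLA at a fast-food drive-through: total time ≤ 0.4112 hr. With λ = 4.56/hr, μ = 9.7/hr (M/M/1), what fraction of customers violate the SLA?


W ~ Exponential(μ−λ) for M/M/1.
μ − λ = 9.7 − 4.56 = 5.1400
P(W > t) = e^{−(μ−λ)t} = e^{−2.1136} = 0.120806

Final: 0.120806


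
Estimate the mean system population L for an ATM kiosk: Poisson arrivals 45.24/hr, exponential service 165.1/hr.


ρ = λ/μ = 45.24/165.1 = 0.2740
L = ρ/(1−ρ) = 0.2740/(1 − 0.2740) = 0.2740/0.7260 = 0.3774

Final: 0.3774


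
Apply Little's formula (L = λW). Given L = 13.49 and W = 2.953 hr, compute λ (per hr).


λ = L/W = 13.49/2.953 = 4.5682 /hr

Final: 4.5682 /hr


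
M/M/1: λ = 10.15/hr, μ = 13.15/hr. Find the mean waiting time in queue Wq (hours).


ρ = 10.15/13.15 = 0.7719
Wq = ρ/(μ−λ) = 0.7719/(13.15 − 10.15) = 0.7719/3.00 = 0.2573 hr

Final: 0.2573 hr


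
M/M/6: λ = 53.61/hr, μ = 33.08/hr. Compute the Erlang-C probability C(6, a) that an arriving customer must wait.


a = λ/μ = 1.6206; ρ = a/6 = 0.2701
P₀ = 0.197696 (from M/M/c formula)
C(c,a) = [a^c/(c!(1−ρ))]·P₀ = [18.11681/(720·0.7299)]·0.197696
= 0.03447·0.197696 = 0.006815

Final: 0.006815


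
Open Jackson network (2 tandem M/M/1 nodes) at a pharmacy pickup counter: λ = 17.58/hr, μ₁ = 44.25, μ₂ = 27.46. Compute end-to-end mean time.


Each node sees arrival rate λ = 17.58/hr (tandem ⇒ throughput preserved).
W₁ = 1/(μ₁−λ) = 1/(44.25−17.58) = 0.03750 hr
W₂ = 1/(μ₂−λ) = 1/(27.46−17.58) = 0.10121 hr
W_total = W₁ + W₂ = 0.03750 + 0.10121 = 0.13871 hr

Final: 0.13871 hr


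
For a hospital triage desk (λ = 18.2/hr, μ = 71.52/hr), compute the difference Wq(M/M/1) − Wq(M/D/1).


ρ = 18.2/71.52 = 0.2545
Wq(M/M/1) = ρ/(μ−λ) = 0.2545/53.32 = 0.004773 hr
Wq(M/D/1) = ρ/(2(μ−λ)) = 0.002386 hr
Savings = 0.004773 − 0.002386 = 0.002386 hr

Final: 0.002386 hr


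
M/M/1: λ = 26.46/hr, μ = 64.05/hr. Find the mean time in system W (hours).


W = 1/(μ−λ) = 1/(64.05 − 26.46) = 1/37.59 = 0.02660 hr

Final: 0.02660 hr


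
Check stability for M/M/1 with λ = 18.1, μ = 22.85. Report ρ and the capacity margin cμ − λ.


Total capacity cμ = 1·22.85 = 22.85/hr
ρ = λ/(cμ) = 18.1/22.85 = 0.7921
Stable ⇔ ρ < 1: YES
Spare capacity = cμ − λ = 22.85 − 18.1 = 4.75/hr

Final: ρ = 0.7921; stable; margin = 4.75/hr


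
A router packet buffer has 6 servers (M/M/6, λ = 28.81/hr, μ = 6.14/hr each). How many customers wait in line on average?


a = λ/μ = 4.6922; ρ = a/6 = 0.7820
P₀ = 0.007089
Lq = P₀·a^c·ρ / (c!·(1−ρ)²) = 0.007089·10672.08616·0.7820/(720·0.04751)
= 1.72946

Final: 1.72946


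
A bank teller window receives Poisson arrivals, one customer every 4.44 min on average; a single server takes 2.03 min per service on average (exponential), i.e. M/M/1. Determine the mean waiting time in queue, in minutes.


λ = 60/4.44 = 13.5135 /hr
μ = 60/2.03 = 29.5567 /hr
ρ = λ/μ = 13.5135/29.5567 = 0.4572
Wq = ρ/(μ−λ) = 0.4572/(29.5567−13.5135) = 0.02850 hr
In minutes: 0.02850·60 = 1.710 min

Final: 1.710 min


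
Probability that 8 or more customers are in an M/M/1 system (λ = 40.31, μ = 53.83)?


ρ = 40.31/53.83 = 0.7488
P(N ≥ n) = ρ^n = 0.7488^8 = 0.098880

Final: 0.098880


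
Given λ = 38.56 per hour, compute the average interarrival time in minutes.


Mean interarrival time = 1/λ = 1/38.56 hour = 0.02593 hour
In minutes: 0.02593 × 60 = 1.5560 min

Final: 1.5560 min


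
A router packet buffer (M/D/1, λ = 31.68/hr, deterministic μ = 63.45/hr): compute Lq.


ρ = 31.68/63.45 = 0.4993
M/D/1: Lq = ρ²/(2(1−ρ)) = 0.2493/(2·0.5007) = 0.24894

Final: 0.24894


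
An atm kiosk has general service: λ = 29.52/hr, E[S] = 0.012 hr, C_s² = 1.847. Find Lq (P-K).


ρ = λ·E[S] = 29.52·0.012 = 0.3542
Lq = ρ²(1+C_s²)/(2(1−ρ)) = 0.1255·(1+1.847)/(2·0.6458)
= 0.1255·2.8470/1.2915 = 0.27662

Final: 0.27662


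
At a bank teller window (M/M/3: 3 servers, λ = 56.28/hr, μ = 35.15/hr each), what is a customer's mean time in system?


a = 1.6011; ρ = 0.5337; P₀ = 0.186911
Lq = P₀·a^c·ρ/(c!(1−ρ)²) = 0.31389
Wq = Lq/λ = 0.31389/56.28 = 0.005577 hr
W = Wq + 1/μ = 0.005577 + 0.02845 = 0.03403 hr

Final: 0.03403 hr


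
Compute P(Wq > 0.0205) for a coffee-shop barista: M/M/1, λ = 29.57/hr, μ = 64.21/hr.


ρ = 29.57/64.21 = 0.4605
P(Wq > t) = ρ·e^{−(μ−λ)t} = 0.4605·e^{−0.7101}
= 0.4605·0.491585 = 0.226385

Final: 0.226385


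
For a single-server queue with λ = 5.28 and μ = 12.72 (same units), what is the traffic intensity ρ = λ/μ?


ρ = λ/μ = 5.28/12.72 = 0.4151

Final: 0.4151


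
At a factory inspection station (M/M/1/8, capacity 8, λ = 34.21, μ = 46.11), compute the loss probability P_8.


ρ = λ/μ = 34.21/46.11 = 0.7419
P_K = (1−ρ)ρ^K/(1−ρ^(K+1)) = (0.2581·0.091804)/(1 − 0.068112)
= 0.023693/0.931888 = 0.025424

Final: 0.025424


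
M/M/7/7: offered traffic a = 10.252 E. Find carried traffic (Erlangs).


B(7,10.252) = 0.420107 (Erlang-B)
Carried load = a(1 − B) = 10.252·(1 − 0.420107) = 10.252·0.579893 = 5.9451 E

Final: 5.9451 Erlangs


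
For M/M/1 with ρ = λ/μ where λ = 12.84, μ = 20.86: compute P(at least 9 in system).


ρ = 12.84/20.86 = 0.6155
P(N ≥ n) = ρ^n = 0.6155^9 = 0.012684

Final: 0.012684


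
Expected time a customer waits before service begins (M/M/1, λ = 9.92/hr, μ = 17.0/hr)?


ρ = 9.92/17.0 = 0.5835
Wq = ρ/(μ−λ) = 0.5835/(17.0 − 9.92) = 0.5835/7.08 = 0.08242 hr

Final: 0.08242 hr


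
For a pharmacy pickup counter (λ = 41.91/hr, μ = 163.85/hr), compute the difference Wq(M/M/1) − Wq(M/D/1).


ρ = 41.91/163.85 = 0.2558
Wq(M/M/1) = ρ/(μ−λ) = 0.2558/121.94 = 0.002098 hr
Wq(M/D/1) = ρ/(2(μ−λ)) = 0.001049 hr
Savings = 0.002098 − 0.001049 = 0.001049 hr

Final: 0.001049 hr


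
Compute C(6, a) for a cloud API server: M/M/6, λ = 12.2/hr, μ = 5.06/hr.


a = λ/μ = 2.4111; ρ = a/6 = 0.4018
P₀ = 0.089310 (from M/M/c formula)
C(c,a) = [a^c/(c!(1−ρ))]·P₀ = [196.45174/(720·0.5982)]·0.089310
= 0.45615·0.089310 = 0.040739

Final: 0.040739


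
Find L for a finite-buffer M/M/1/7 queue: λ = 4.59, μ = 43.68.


ρ = 4.59/43.68 = 0.1051
L = ρ[1 − (K+1)ρ^K + Kρ^(K+1)] / [(1−ρ)(1−ρ^(K+1))]
Numerator: 0.1051·(1 − 8·0.0000001415 + 7·0.00000001487) = 0.105082
Denominator: (0.8949)·(1.000000) = 0.894918
L = 0.105082/0.894918 = 0.1174

Final: 0.1174


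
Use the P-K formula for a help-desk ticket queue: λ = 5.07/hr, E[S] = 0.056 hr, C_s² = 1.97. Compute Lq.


ρ = λ·E[S] = 5.07·0.056 = 0.2839
Lq = ρ²(1+C_s²)/(2(1−ρ)) = 0.08061·(1+1.97)/(2·0.7161)
= 0.08061·2.9700/1.4322 = 0.16717

Final: 0.16717


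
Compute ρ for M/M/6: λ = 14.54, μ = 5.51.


ρ = λ/(cμ) = 14.54/(6·5.51) = 14.54/33.06 = 0.4398

Final: 0.4398


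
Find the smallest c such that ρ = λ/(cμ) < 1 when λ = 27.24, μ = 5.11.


Stability requires cμ > λ ⇔ c > λ/μ.
λ/μ = 27.24/5.11 = 5.3307
Minimum integer c = ⌊5.3307⌋ + 1 = 6
Check: 6·5.11 = 30.66 > 27.24, while 5·5.11 = 25.55 ≤ 27.24

Final: 6 servers


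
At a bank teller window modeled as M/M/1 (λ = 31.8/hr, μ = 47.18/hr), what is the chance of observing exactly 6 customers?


ρ = 31.8/47.18 = 0.6740
P_n = (1−ρ)·ρ^n = (1 − 0.6740)·0.6740^6 = 0.3260·0.093759 = 0.030564

Final: 0.030564


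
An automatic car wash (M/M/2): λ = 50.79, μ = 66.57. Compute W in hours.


a = 0.7630; ρ = 0.3815; P₀ = 0.447725
Lq = P₀·a^c·ρ/(c!(1−ρ)²) = 0.12994
Wq = Lq/λ = 0.12994/50.79 = 0.002558 hr
W = Wq + 1/μ = 0.002558 + 0.01502 = 0.01758 hr

Final: 0.01758 hr


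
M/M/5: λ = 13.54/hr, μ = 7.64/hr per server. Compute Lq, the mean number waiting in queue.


a = λ/μ = 1.7723; ρ = a/5 = 0.3545
P₀ = 0.169286
Lq = P₀·a^c·ρ / (c!·(1−ρ)²) = 0.169286·17.48343·0.3545/(120·0.41673)
= 0.02098

Final: 0.02098


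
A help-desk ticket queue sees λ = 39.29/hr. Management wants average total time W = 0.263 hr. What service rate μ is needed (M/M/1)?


W = 1/(μ−λ) ⇒ μ − λ = 1/W = 1/0.263 = 3.8023
μ = λ + 1/W = 39.29 + 3.8023 = 43.0923 per hr

Final: 43.0923 /hr


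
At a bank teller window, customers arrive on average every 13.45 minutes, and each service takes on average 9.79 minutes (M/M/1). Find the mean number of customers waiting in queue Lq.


λ = 60/13.45 = 4.4610 /hr
μ = 60/9.79 = 6.1287 /hr
ρ = λ/μ = 4.4610/6.1287 = 0.7279
Lq = ρ²/(1−ρ) = 0.5298/0.2721 = 1.9470

Final: 1.9470


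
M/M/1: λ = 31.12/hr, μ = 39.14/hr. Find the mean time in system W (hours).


W = 1/(μ−λ) = 1/(39.14 − 31.12) = 1/8.02 = 0.1247 hr

Final: 0.1247 hr


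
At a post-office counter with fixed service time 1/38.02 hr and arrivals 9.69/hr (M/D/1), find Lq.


ρ = 9.69/38.02 = 0.2549
M/D/1: Lq = ρ²/(2(1−ρ)) = 0.06496/(2·0.7451) = 0.04359

Final: 0.04359


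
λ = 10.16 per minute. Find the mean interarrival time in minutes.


Mean interarrival time = 1/λ = 1/10.16 minute = 0.09843 minute
In minutes: 0.09843 × 1 = 0.09843 min

Final: 0.09843 min


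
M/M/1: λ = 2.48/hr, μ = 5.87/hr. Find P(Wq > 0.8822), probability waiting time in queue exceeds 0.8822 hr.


ρ = 2.48/5.87 = 0.4225
P(Wq > t) = ρ·e^{−(μ−λ)t} = 0.4225·e^{−2.9907}
= 0.4225·0.050254 = 0.021232

Final: 0.021232


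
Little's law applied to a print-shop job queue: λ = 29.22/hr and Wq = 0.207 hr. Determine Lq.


Lq = λWq = 29.22·0.207 = 6.0485

Final: 6.0485


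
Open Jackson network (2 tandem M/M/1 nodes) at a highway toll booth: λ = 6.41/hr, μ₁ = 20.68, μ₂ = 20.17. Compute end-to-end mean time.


Each node sees arrival rate λ = 6.41/hr (tandem ⇒ throughput preserved).
W₁ = 1/(μ₁−λ) = 1/(20.68−6.41) = 0.07008 hr
W₂ = 1/(μ₂−λ) = 1/(20.17−6.41) = 0.07267 hr
W_total = W₁ + W₂ = 0.07008 + 0.07267 = 0.14275 hr

Final: 0.14275 hr


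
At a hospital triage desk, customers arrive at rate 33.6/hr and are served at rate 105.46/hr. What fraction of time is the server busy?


ρ = λ/μ = 33.6/105.46 = 0.3186

Final: 0.3186


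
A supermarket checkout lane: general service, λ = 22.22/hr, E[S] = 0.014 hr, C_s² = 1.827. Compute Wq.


ρ = λ·E[S] = 22.22·0.014 = 0.3111
E[S²] = E[S]²(1+C_s²) = 0.014²·(1+1.827) = 0.0005541
Wq = λ·E[S²]/(2(1−ρ)) = 22.22·0.0005541/(2·0.6889) = 0.008936 hr

Final: 0.008936 hr


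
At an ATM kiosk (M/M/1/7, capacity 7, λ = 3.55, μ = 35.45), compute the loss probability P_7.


ρ = λ/μ = 3.55/35.45 = 0.1001
P_K = (1−ρ)ρ^K/(1−ρ^(K+1)) = (0.8999·0.0000001010)/(1 − 0.00000001011)
= 0.00000009088/1.000000 = 0.00000009088

Final: 0.00000009088


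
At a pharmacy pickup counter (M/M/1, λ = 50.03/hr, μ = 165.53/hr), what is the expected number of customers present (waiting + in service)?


ρ = λ/μ = 50.03/165.53 = 0.3022
L = ρ/(1−ρ) = 0.3022/(1 − 0.3022) = 0.3022/0.6978 = 0.4332

Final: 0.4332


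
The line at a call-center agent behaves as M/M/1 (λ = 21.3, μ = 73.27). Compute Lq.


ρ = 21.3/73.27 = 0.2907
Lq = ρ²/(1−ρ) = 0.08451/0.7093 = 0.1191

Final: 0.1191


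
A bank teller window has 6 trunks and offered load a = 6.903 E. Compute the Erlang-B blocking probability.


B(c,a) = (a^c/c!) / Σ_{k=0}^{c} a^k/k!
a^6/6! = 150.277771
Σ terms (k=0..6): 1.00000 + 6.90300 + 23.82570 + 54.82295 + 94.61070 + 130.61953 + 150.27777 = 462.059652
B = 150.277771/462.059652 = 0.325235

Final: 0.325235


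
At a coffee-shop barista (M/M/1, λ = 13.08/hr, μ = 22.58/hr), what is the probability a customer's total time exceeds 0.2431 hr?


W ~ Exponential(μ−λ) for M/M/1.
μ − λ = 22.58 − 13.08 = 9.5000
P(W > t) = e^{−(μ−λ)t} = e^{−2.3094} = 0.099316

Final: 0.099316


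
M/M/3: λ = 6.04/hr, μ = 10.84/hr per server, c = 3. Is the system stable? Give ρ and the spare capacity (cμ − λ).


Total capacity cμ = 3·10.84 = 32.52/hr
ρ = λ/(cμ) = 6.04/32.52 = 0.1857
Stable ⇔ ρ < 1: YES
Spare capacity = cμ − λ = 32.52 − 6.04 = 26.48/hr

Final: ρ = 0.1857; stable; margin = 26.48/hr


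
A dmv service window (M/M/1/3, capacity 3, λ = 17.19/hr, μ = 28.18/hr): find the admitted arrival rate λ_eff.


ρ = 0.6100; P_K = (1−ρ)ρ^3/(1−ρ^4) = 0.102752
λ_eff = λ(1 − P_K) = 17.19·(1 − 0.102752) = 17.19·0.897248 = 15.4237 /hr

Final: 15.4237 /hr


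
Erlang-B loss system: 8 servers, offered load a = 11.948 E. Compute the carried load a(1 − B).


B(8,11.948) = 0.420686 (Erlang-B)
Carried load = a(1 − B) = 11.948·(1 − 0.420686) = 11.948·0.579314 = 6.9216 E

Final: 6.9216 Erlangs


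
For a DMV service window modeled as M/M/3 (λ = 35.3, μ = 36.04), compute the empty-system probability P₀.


a = λ/μ = 35.3/36.04 = 0.9795; ρ = a/c = 0.3265
Σ_{k=0}^{2} a^k/k! (terms k=0..2) = 1.00000 + 0.97947 + 0.47968 = 2.45915
Tail: a^3/(3!(1−ρ)) = 0.93966/(6·0.6735) = 0.23253
P₀ = 1/(2.45915 + 0.23253) = 1/2.69167 = 0.371516

Final: 0.371516


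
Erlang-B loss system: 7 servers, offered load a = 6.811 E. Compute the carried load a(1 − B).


B(7,6.811) = 0.237084 (Erlang-B)
Carried load = a(1 − B) = 6.811·(1 − 0.237084) = 6.811·0.762916 = 5.1962 E

Final: 5.1962 Erlangs


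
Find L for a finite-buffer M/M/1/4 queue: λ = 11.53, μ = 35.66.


ρ = 11.53/35.66 = 0.3233
L = ρ[1 − (K+1)ρ^K + Kρ^(K+1)] / [(1−ρ)(1−ρ^(K+1))]
Numerator: 0.3233·(1 − 5·0.010929 + 4·0.003534) = 0.310233
Denominator: (0.6767)·(0.996466) = 0.674277
L = 0.310233/0.674277 = 0.4601

Final: 0.4601


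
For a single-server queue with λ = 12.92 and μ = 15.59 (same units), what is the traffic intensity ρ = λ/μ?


ρ = λ/μ = 12.92/15.59 = 0.8287

Final: 0.8287


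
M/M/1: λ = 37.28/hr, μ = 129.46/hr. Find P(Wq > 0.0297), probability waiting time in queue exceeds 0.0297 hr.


ρ = 37.28/129.46 = 0.2880
P(Wq > t) = ρ·e^{−(μ−λ)t} = 0.2880·e^{−2.7377}
= 0.2880·0.064716 = 0.018636

Final: 0.018636


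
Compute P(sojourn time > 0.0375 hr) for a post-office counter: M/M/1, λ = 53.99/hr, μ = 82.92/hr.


W ~ Exponential(μ−λ) for M/M/1.
μ − λ = 82.92 − 53.99 = 28.9300
P(W > t) = e^{−(μ−λ)t} = e^{−1.0849} = 0.337944

Final: 0.337944


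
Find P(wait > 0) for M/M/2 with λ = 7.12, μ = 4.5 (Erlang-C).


a = λ/μ = 1.5822; ρ = a/2 = 0.7911
P₀ = 0.116625 (from M/M/c formula)
C(c,a) = [a^c/(c!(1−ρ))]·P₀ = [2.50343/(2·0.2089)]·0.116625
= 5.99225·0.116625 = 0.698848

Final: 0.698848


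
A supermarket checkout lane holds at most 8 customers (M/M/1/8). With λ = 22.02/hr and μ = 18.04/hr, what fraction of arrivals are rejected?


ρ = λ/μ = 22.02/18.04 = 1.2206
P_K = (1−ρ)ρ^K/(1−ρ^(K+1)) = (-0.2206·4.927723)/(1 − 6.014881)
= -1.087158/-5.014881 = 0.216786

Final: 0.216786


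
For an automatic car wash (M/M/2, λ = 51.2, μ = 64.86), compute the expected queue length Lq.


a = λ/μ = 0.7894; ρ = a/2 = 0.3947
P₀ = 0.434004
Lq = P₀·a^c·ρ / (c!·(1−ρ)²) = 0.434004·0.62314·0.3947/(2·0.36639)
= 0.14567

Final: 0.14567


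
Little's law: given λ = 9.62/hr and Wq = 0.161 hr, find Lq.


Lq = λWq = 9.62·0.161 = 1.5488

Final: 1.5488


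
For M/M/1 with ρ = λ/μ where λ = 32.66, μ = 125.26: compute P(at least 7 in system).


ρ = 32.66/125.26 = 0.2607
P(N ≥ n) = ρ^n = 0.2607^7 = 0.00008193

Final: 0.00008193


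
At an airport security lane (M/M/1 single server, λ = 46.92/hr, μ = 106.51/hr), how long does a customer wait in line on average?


ρ = 46.92/106.51 = 0.4405
Wq = ρ/(μ−λ) = 0.4405/(106.51 − 46.92) = 0.4405/59.59 = 0.007393 hr

Final: 0.007393 hr


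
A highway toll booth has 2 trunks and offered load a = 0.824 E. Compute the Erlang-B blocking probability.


B(c,a) = (a^c/c!) / Σ_{k=0}^{c} a^k/k!
a^2/2! = 0.339488
Σ terms (k=0..2): 1.00000 + 0.82400 + 0.33949 = 2.163488
B = 0.339488/2.163488 = 0.156917

Final: 0.156917


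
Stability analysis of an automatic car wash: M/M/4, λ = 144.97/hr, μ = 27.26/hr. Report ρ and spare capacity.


Total capacity cμ = 4·27.26 = 109.04/hr
ρ = λ/(cμ) = 144.97/109.04 = 1.3295
Stable ⇔ ρ < 1: NO
Spare capacity = cμ − λ = 109.04 − 144.97 = -35.93/hr

Final: ρ = 1.3295; unstable; margin = -35.93/hr


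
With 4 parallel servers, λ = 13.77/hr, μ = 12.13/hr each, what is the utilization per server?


ρ = λ/(cμ) = 13.77/(4·12.13) = 13.77/48.52 = 0.2838

Final: 0.2838


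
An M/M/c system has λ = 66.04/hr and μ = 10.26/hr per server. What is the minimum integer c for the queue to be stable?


Stability requires cμ > λ ⇔ c > λ/μ.
λ/μ = 66.04/10.26 = 6.4366
Minimum integer c = ⌊6.4366⌋ + 1 = 7
Check: 7·10.26 = 71.82 > 66.04, while 6·10.26 = 61.56 ≤ 66.04

Final: 7 servers


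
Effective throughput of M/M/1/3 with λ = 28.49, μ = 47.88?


ρ = 0.5950; P_K = (1−ρ)ρ^3/(1−ρ^4) = 0.097546
λ_eff = λ(1 − P_K) = 28.49·(1 − 0.097546) = 28.49·0.902454 = 25.7109 /hr

Final: 25.7109 /hr


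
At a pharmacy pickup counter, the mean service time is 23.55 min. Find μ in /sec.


μ = 1/(service time) in consistent units.
1 second = 0.0166667 min, so μ = 0.0166667/23.55 = 0.0007077 per second

Final: 0.0007077 /sec


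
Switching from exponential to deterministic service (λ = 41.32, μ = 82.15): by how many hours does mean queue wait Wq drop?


ρ = 41.32/82.15 = 0.5030
Wq(M/M/1) = ρ/(μ−λ) = 0.5030/40.83 = 0.01232 hr
Wq(M/D/1) = ρ/(2(μ−λ)) = 0.006159 hr
Savings = 0.01232 − 0.006159 = 0.006159 hr

Final: 0.006159 hr


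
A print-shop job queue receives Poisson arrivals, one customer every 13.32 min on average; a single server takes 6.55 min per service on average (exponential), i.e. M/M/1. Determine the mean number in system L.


λ = 60/13.32 = 4.5045 /hr
μ = 60/6.55 = 9.1603 /hr
ρ = λ/μ = 4.5045/9.1603 = 0.4917
L = ρ/(1−ρ) = 0.4917/0.5083 = 0.9675

Final: 0.9675


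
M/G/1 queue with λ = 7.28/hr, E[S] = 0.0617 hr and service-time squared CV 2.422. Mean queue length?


ρ = λ·E[S] = 7.28·0.0617 = 0.4492
Lq = ρ²(1+C_s²)/(2(1−ρ)) = 0.2018·(1+2.422)/(2·0.5508)
= 0.2018·3.4220/1.1016 = 0.62672

Final: 0.62672


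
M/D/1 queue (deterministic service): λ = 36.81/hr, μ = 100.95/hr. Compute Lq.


ρ = 36.81/100.95 = 0.3646
M/D/1: Lq = ρ²/(2(1−ρ)) = 0.1330/(2·0.6354) = 0.10463

Final: 0.10463


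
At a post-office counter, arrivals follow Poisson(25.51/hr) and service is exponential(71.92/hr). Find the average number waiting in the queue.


ρ = 25.51/71.92 = 0.3547
Lq = ρ²/(1−ρ) = 0.1258/0.6453 = 0.1950

Final: 0.1950


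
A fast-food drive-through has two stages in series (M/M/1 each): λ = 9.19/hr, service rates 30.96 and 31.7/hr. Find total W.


Each node sees arrival rate λ = 9.19/hr (tandem ⇒ throughput preserved).
W₁ = 1/(μ₁−λ) = 1/(30.96−9.19) = 0.04593 hr
W₂ = 1/(μ₂−λ) = 1/(31.7−9.19) = 0.04442 hr
W_total = W₁ + W₂ = 0.04593 + 0.04442 = 0.09036 hr

Final: 0.09036 hr


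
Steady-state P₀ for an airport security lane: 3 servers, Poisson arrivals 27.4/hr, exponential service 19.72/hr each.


a = λ/μ = 27.4/19.72 = 1.3895; ρ = a/c = 0.4632
Σ_{k=0}^{2} a^k/k! (terms k=0..2) = 1.00000 + 1.38945 + 0.96529 = 3.35474
Tail: a^3/(3!(1−ρ)) = 2.68245/(6·0.5368) = 0.83277
P₀ = 1/(3.35474 + 0.83277) = 1/4.18752 = 0.238805

Final: 0.238805


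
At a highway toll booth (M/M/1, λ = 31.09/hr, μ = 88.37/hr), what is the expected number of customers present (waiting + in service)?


ρ = λ/μ = 31.09/88.37 = 0.3518
L = ρ/(1−ρ) = 0.3518/(1 − 0.3518) = 0.3518/0.6482 = 0.5428

Final: 0.5428


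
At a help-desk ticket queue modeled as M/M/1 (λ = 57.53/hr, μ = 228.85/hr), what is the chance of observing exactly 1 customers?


ρ = 57.53/228.85 = 0.2514
P_n = (1−ρ)·ρ^n = (1 − 0.2514)·0.2514^1 = 0.7486·0.251387 = 0.188192

Final: 0.188192


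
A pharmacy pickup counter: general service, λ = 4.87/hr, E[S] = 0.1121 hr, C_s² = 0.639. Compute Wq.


ρ = λ·E[S] = 4.87·0.1121 = 0.5459
E[S²] = E[S]²(1+C_s²) = 0.1121²·(1+0.639) = 0.020596
Wq = λ·E[S²]/(2(1−ρ)) = 4.87·0.020596/(2·0.4541) = 0.11045 hr

Final: 0.11045 hr


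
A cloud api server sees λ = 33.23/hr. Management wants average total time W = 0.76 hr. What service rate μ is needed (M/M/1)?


W = 1/(μ−λ) ⇒ μ − λ = 1/W = 1/0.76 = 1.3158
μ = λ + 1/W = 33.23 + 1.3158 = 34.5458 per hr

Final: 34.5458 /hr


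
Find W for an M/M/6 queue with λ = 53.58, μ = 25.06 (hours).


a = 2.1381; ρ = 0.3563; P₀ = 0.117621
Lq = P₀·a^c·ρ/(c!(1−ρ)²) = 0.01342
Wq = Lq/λ = 0.01342/53.58 = 0.0002505 hr
W = Wq + 1/μ = 0.0002505 + 0.03990 = 0.04015 hr

Final: 0.04015 hr


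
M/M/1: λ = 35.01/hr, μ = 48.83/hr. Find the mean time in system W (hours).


W = 1/(μ−λ) = 1/(48.83 − 35.01) = 1/13.82 = 0.07236 hr

Final: 0.07236 hr


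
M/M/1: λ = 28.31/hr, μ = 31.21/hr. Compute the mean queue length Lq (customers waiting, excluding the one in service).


ρ = 28.31/31.21 = 0.9071
Lq = ρ²/(1−ρ) = 0.8228/0.09292 = 8.8550

Final: 8.8550


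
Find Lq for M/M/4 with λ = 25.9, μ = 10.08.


a = λ/μ = 2.5694; ρ = a/4 = 0.6424
P₀ = 0.067678
Lq = P₀·a^c·ρ / (c!·(1−ρ)²) = 0.067678·43.58699·0.6424/(24·0.12791)
= 0.61728

Final: 0.61728


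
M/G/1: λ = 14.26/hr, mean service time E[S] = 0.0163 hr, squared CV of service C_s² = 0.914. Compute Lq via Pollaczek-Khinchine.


ρ = λ·E[S] = 14.26·0.0163 = 0.2324
Lq = ρ²(1+C_s²)/(2(1−ρ)) = 0.05403·(1+0.914)/(2·0.7676)
= 0.05403·1.9140/1.5351 = 0.06736

Final: 0.06736


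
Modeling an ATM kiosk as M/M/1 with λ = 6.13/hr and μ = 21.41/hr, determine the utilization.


ρ = λ/μ = 6.13/21.41 = 0.2863

Final: 0.2863


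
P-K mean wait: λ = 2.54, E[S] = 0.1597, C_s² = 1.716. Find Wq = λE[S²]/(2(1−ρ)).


ρ = λ·E[S] = 2.54·0.1597 = 0.4056
E[S²] = E[S]²(1+C_s²) = 0.1597²·(1+1.716) = 0.069269
Wq = λ·E[S²]/(2(1−ρ)) = 2.54·0.069269/(2·0.5944) = 0.14801 hr

Final: 0.14801 hr


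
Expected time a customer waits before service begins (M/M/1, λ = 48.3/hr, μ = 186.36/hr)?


ρ = 48.3/186.36 = 0.2592
Wq = ρ/(μ−λ) = 0.2592/(186.36 − 48.3) = 0.2592/138.06 = 0.001877 hr

Final: 0.001877 hr


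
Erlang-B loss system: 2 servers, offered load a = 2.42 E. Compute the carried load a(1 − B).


B(2,2.42) = 0.461265 (Erlang-B)
Carried load = a(1 − B) = 2.42·(1 − 0.461265) = 2.42·0.538735 = 1.3037 E

Final: 1.3037 Erlangs


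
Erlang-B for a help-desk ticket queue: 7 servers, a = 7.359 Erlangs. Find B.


B(c,a) = (a^c/c!) / Σ_{k=0}^{c} a^k/k!
a^7/7! = 231.900179
Σ terms (k=0..7): 1.00000 + 7.35900 + 27.07744 + 66.42096 + 122.19796 + 179.85096 + 220.58721 + 231.90018 = 856.393715
B = 231.900179/856.393715 = 0.270787

Final: 0.270787


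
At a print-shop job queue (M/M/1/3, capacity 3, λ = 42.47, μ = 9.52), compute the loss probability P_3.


ρ = λ/μ = 42.47/9.52 = 4.4611
P_K = (1−ρ)ρ^K/(1−ρ^(K+1)) = (-3.4611·88.784252)/(1 − 396.078483)
= -307.294232/-395.078483 = 0.777806

Final: 0.777806


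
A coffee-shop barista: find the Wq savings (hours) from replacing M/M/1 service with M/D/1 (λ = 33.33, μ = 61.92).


ρ = 33.33/61.92 = 0.5383
Wq(M/M/1) = ρ/(μ−λ) = 0.5383/28.59 = 0.01883 hr
Wq(M/D/1) = ρ/(2(μ−λ)) = 0.009414 hr
Savings = 0.01883 − 0.009414 = 0.009414 hr

Final: 0.009414 hr


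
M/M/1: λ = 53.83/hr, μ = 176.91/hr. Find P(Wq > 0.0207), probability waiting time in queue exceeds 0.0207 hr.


ρ = 53.83/176.91 = 0.3043
P(Wq > t) = ρ·e^{−(μ−λ)t} = 0.3043·e^{−2.5478}
= 0.3043·0.078257 = 0.023812

Final: 0.023812


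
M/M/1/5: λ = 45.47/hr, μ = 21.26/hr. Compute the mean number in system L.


ρ = 45.47/21.26 = 2.1388
L = ρ[1 − (K+1)ρ^K + Kρ^(K+1)] / [(1−ρ)(1−ρ^(K+1))]
Numerator: 2.1388·(1 − 6·44.751590 + 5·95.712831) = 451.394800
Denominator: (-1.1388)·(-94.712831) = 107.855016
L = 451.394800/107.855016 = 4.1852

Final: 4.1852


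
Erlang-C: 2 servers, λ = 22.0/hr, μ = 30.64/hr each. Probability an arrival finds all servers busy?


a = λ/μ = 0.7180; ρ = a/2 = 0.3590
P₀ = 0.471662 (from M/M/c formula)
C(c,a) = [a^c/(c!(1−ρ))]·P₀ = [0.51555/(2·0.6410)]·0.471662
= 0.40215·0.471662 = 0.189678

Final: 0.189678


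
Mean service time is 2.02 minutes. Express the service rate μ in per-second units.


μ = 1/(service time) in consistent units.
1 second = 0.0166667 min, so μ = 0.0166667/2.02 = 0.008251 per second

Final: 0.008251 /sec


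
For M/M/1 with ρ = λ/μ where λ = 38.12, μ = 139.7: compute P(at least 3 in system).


ρ = 38.12/139.7 = 0.2729
P(N ≥ n) = ρ^n = 0.2729^3 = 0.020317

Final: 0.020317


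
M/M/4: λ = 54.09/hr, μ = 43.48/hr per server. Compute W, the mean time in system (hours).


a = 1.2440; ρ = 0.3110; P₀ = 0.287066
Lq = P₀·a^c·ρ/(c!(1−ρ)²) = 0.01877
Wq = Lq/λ = 0.01877/54.09 = 0.0003470 hr
W = Wq + 1/μ = 0.0003470 + 0.02300 = 0.02335 hr

Final: 0.02335 hr


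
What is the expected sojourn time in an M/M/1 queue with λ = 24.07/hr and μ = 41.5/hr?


W = 1/(μ−λ) = 1/(41.5 − 24.07) = 1/17.43 = 0.05737 hr

Final: 0.05737 hr


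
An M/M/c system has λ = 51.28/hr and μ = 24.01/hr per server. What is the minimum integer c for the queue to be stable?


Stability requires cμ > λ ⇔ c > λ/μ.
λ/μ = 51.28/24.01 = 2.1358
Minimum integer c = ⌊2.1358⌋ + 1 = 3
Check: 3·24.01 = 72.03 > 51.28, while 2·24.01 = 48.02 ≤ 51.28

Final: 3 servers


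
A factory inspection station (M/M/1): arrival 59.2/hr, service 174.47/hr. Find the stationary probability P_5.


ρ = 59.2/174.47 = 0.3393
P_n = (1−ρ)·ρ^n = (1 − 0.3393)·0.3393^5 = 0.6607·0.004498 = 0.002972

Final: 0.002972


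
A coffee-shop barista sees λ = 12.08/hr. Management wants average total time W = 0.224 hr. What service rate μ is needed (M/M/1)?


W = 1/(μ−λ) ⇒ μ − λ = 1/W = 1/0.224 = 4.4643
μ = λ + 1/W = 12.08 + 4.4643 = 16.5443 per hr

Final: 16.5443 /hr


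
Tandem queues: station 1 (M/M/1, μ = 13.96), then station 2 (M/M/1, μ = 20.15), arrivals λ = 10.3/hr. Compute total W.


Each node sees arrival rate λ = 10.3/hr (tandem ⇒ throughput preserved).
W₁ = 1/(μ₁−λ) = 1/(13.96−10.3) = 0.27322 hr
W₂ = 1/(μ₂−λ) = 1/(20.15−10.3) = 0.10152 hr
W_total = W₁ + W₂ = 0.27322 + 0.10152 = 0.37475 hr

Final: 0.37475 hr


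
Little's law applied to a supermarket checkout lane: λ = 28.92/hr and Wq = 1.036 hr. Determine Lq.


Lq = λWq = 28.92·1.036 = 29.9611

Final: 29.9611


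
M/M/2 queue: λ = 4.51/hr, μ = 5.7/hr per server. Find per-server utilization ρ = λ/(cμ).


ρ = λ/(cμ) = 4.51/(2·5.7) = 4.51/11.40 = 0.3956

Final: 0.3956


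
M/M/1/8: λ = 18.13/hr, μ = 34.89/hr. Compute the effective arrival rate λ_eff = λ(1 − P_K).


ρ = 0.5196; P_K = (1−ρ)ρ^8/(1−ρ^9) = 0.002561
λ_eff = λ(1 − P_K) = 18.13·(1 − 0.002561) = 18.13·0.997439 = 18.0836 /hr

Final: 18.0836 /hr


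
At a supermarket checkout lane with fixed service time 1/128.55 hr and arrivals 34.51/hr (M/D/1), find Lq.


ρ = 34.51/128.55 = 0.2685
M/D/1: Lq = ρ²/(2(1−ρ)) = 0.07207/(2·0.7315) = 0.04926

Final: 0.04926


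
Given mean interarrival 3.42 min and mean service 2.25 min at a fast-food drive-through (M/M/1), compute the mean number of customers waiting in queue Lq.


λ = 60/3.42 = 17.5439 /hr
μ = 60/2.25 = 26.6667 /hr
ρ = λ/μ = 17.5439/26.6667 = 0.6579
Lq = ρ²/(1−ρ) = 0.4328/0.3421 = 1.2652

Final: 1.2652


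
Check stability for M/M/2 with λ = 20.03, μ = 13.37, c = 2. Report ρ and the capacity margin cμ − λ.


Total capacity cμ = 2·13.37 = 26.74/hr
ρ = λ/(cμ) = 20.03/26.74 = 0.7491
Stable ⇔ ρ < 1: YES
Spare capacity = cμ − λ = 26.74 − 20.03 = 6.71/hr

Final: ρ = 0.7491; stable; margin = 6.71/hr


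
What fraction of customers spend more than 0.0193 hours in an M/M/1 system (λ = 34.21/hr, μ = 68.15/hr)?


W ~ Exponential(μ−λ) for M/M/1.
μ − λ = 68.15 − 34.21 = 33.9400
P(W > t) = e^{−(μ−λ)t} = e^{−0.6550} = 0.519420

Final: 0.519420


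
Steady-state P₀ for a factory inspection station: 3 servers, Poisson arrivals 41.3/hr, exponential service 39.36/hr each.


a = λ/μ = 41.3/39.36 = 1.0493; ρ = a/c = 0.3498
Σ_{k=0}^{2} a^k/k! (terms k=0..2) = 1.00000 + 1.04929 + 0.55050 = 2.59979
Tail: a^3/(3!(1−ρ)) = 1.15527/(6·0.6502) = 0.29612
P₀ = 1/(2.59979 + 0.29612) = 1/2.89591 = 0.345315

Final: 0.345315


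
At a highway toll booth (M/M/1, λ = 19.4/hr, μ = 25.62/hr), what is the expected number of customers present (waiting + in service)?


ρ = λ/μ = 19.4/25.62 = 0.7572
L = ρ/(1−ρ) = 0.7572/(1 − 0.7572) = 0.7572/0.2428 = 3.1190

Final: 3.1190


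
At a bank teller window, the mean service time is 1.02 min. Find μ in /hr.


μ = 1/(service time) in consistent units.
1 hour = 60 min, so μ = 60/1.02 = 58.8235 per hour

Final: 58.8235 /hr


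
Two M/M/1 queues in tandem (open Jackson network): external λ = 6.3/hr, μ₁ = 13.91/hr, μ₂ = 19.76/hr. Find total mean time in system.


Each node sees arrival rate λ = 6.3/hr (tandem ⇒ throughput preserved).
W₁ = 1/(μ₁−λ) = 1/(13.91−6.3) = 0.13141 hr
W₂ = 1/(μ₂−λ) = 1/(19.76−6.3) = 0.07429 hr
W_total = W₁ + W₂ = 0.13141 + 0.07429 = 0.20570 hr

Final: 0.20570 hr


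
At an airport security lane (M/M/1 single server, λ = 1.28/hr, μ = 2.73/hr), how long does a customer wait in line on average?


ρ = 1.28/2.73 = 0.4689
Wq = ρ/(μ−λ) = 0.4689/(2.73 − 1.28) = 0.4689/1.45 = 0.3234 hr

Final: 0.3234 hr


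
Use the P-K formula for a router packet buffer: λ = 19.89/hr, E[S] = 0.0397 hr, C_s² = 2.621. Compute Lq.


ρ = λ·E[S] = 19.89·0.0397 = 0.7896
Lq = ρ²(1+C_s²)/(2(1−ρ)) = 0.6235·(1+2.621)/(2·0.2104)
= 0.6235·3.6210/0.4207 = 5.36626

Final: 5.36626


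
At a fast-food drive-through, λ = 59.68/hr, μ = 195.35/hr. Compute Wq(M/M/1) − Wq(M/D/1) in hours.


ρ = 59.68/195.35 = 0.3055
Wq(M/M/1) = ρ/(μ−λ) = 0.3055/135.67 = 0.002252 hr
Wq(M/D/1) = ρ/(2(μ−λ)) = 0.001126 hr
Savings = 0.002252 − 0.001126 = 0.001126 hr

Final: 0.001126 hr


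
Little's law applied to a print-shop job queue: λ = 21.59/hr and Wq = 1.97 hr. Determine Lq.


Lq = λWq = 21.59·1.97 = 42.5323

Final: 42.5323


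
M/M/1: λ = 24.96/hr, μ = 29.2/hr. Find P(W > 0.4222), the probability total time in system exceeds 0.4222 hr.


W ~ Exponential(μ−λ) for M/M/1.
μ − λ = 29.2 − 24.96 = 4.2400
P(W > t) = e^{−(μ−λ)t} = e^{−1.7901} = 0.166939

Final: 0.166939


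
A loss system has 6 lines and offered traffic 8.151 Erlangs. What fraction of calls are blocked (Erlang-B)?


B(c,a) = (a^c/c!) / Σ_{k=0}^{c} a^k/k!
a^6/6! = 407.317306
Σ terms (k=0..6): 1.00000 + 8.15100 + 33.21940 + 90.25711 + 183.92143 + 299.82871 + 407.31731 = 1023.694958
B = 407.317306/1023.694958 = 0.397889

Final: 0.397889


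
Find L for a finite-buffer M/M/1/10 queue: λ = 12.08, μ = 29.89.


ρ = 12.08/29.89 = 0.4041
L = ρ[1 − (K+1)ρ^K + Kρ^(K+1)] / [(1−ρ)(1−ρ^(K+1))]
Numerator: 0.4041·(1 − 11·0.0001163 + 10·0.00004698) = 0.403822
Denominator: (0.5959)·(0.999953) = 0.595823
L = 0.403822/0.595823 = 0.6778

Final: 0.6778


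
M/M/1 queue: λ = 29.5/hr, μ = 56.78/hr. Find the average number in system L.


ρ = λ/μ = 29.5/56.78 = 0.5195
L = ρ/(1−ρ) = 0.5195/(1 − 0.5195) = 0.5195/0.4805 = 1.0814

Final: 1.0814


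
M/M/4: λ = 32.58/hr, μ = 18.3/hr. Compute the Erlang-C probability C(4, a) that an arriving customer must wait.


a = λ/μ = 1.7803; ρ = a/4 = 0.4451
P₀ = 0.165019 (from M/M/c formula)
C(c,a) = [a^c/(c!(1−ρ))]·P₀ = [10.04616/(24·0.5549)]·0.165019
= 0.75433·0.165019 = 0.124478

Final: 0.124478


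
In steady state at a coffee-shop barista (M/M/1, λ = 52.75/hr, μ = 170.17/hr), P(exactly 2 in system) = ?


ρ = 52.75/170.17 = 0.3100
P_n = (1−ρ)·ρ^n = (1 − 0.3100)·0.3100^2 = 0.6900·0.096090 = 0.066304

Final: 0.066304


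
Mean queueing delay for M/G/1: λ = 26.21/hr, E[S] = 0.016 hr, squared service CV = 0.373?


ρ = λ·E[S] = 26.21·0.016 = 0.4194
E[S²] = E[S]²(1+C_s²) = 0.016²·(1+0.373) = 0.0003515
Wq = λ·E[S²]/(2(1−ρ)) = 26.21·0.0003515/(2·0.5806) = 0.007933 hr

Final: 0.007933 hr


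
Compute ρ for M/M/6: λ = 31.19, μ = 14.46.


ρ = λ/(cμ) = 31.19/(6·14.46) = 31.19/86.76 = 0.3595

Final: 0.3595


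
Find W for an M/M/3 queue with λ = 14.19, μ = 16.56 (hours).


a = 0.8569; ρ = 0.2856; P₀ = 0.421799
Lq = P₀·a^c·ρ/(c!(1−ρ)²) = 0.02476
Wq = Lq/λ = 0.02476/14.19 = 0.001745 hr
W = Wq + 1/μ = 0.001745 + 0.06039 = 0.06213 hr

Final: 0.06213 hr


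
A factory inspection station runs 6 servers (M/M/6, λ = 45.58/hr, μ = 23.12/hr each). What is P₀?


a = λ/μ = 45.58/23.12 = 1.9715; ρ = a/c = 0.3286
Σ_{k=0}^{5} a^k/k! (terms k=0..5) = 1.00000 + 1.97145 + 1.94331 + 1.27705 + 0.62941 + 0.24817 = 7.06940
Tail: a^6/(6!(1−ρ)) = 58.71093/(720·0.6714) = 0.12145
P₀ = 1/(7.06940 + 0.12145) = 1/7.19085 = 0.139066

Final: 0.139066


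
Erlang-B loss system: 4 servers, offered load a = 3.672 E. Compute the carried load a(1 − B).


B(4,3.672) = 0.278084 (Erlang-B)
Carried load = a(1 − B) = 3.672·(1 − 0.278084) = 3.672·0.721916 = 2.6509 E

Final: 2.6509 Erlangs


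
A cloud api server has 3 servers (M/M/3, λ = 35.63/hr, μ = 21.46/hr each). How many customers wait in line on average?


a = λ/μ = 1.6603; ρ = a/3 = 0.5534
P₀ = 0.174012
Lq = P₀·a^c·ρ / (c!·(1−ρ)²) = 0.174012·4.57676·0.5534/(6·0.19942)
= 0.36836

Final: 0.36836


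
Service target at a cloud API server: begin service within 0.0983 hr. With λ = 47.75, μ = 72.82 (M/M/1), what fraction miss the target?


ρ = 47.75/72.82 = 0.6557
P(Wq > t) = ρ·e^{−(μ−λ)t} = 0.6557·e^{−2.4644}
= 0.6557·0.085061 = 0.055777

Final: 0.055777


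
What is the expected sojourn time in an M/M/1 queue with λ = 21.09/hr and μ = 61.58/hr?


W = 1/(μ−λ) = 1/(61.58 − 21.09) = 1/40.49 = 0.02470 hr

Final: 0.02470 hr


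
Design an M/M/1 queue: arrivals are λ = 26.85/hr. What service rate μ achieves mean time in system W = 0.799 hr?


W = 1/(μ−λ) ⇒ μ − λ = 1/W = 1/0.799 = 1.2516
μ = λ + 1/W = 26.85 + 1.2516 = 28.1016 per hr

Final: 28.1016 /hr


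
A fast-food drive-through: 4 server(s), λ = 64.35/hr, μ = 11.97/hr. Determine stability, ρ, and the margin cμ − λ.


Total capacity cμ = 4·11.97 = 47.88/hr
ρ = λ/(cμ) = 64.35/47.88 = 1.3440
Stable ⇔ ρ < 1: NO
Spare capacity = cμ − λ = 47.88 − 64.35 = -16.47/hr

Final: ρ = 1.3440; unstable; margin = -16.47/hr


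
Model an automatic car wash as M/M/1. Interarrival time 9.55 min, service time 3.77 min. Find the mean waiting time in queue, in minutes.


λ = 60/9.55 = 6.2827 /hr
μ = 60/3.77 = 15.9151 /hr
ρ = λ/μ = 6.2827/15.9151 = 0.3948
Wq = ρ/(μ−λ) = 0.3948/(15.9151−6.2827) = 0.04098 hr
In minutes: 0.04098·60 = 2.459 min

Final: 2.459 min


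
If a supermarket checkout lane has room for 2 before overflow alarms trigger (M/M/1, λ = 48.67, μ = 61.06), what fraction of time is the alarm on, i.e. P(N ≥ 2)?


ρ = 48.67/61.06 = 0.7971
P(N ≥ n) = ρ^n = 0.7971^2 = 0.635344

Final: 0.635344


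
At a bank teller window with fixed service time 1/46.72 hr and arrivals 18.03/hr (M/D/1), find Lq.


ρ = 18.03/46.72 = 0.3859
M/D/1: Lq = ρ²/(2(1−ρ)) = 0.1489/(2·0.6141) = 0.12126

Final: 0.12126


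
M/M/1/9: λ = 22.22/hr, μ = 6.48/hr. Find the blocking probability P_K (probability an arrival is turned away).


ρ = λ/μ = 22.22/6.48 = 3.4290
P_K = (1−ρ)ρ^K/(1−ρ^(K+1)) = (-2.4290·65542.263946)/(1 − 224745.232235)
= -159202.968289/-224744.232235 = 0.708374

Final: 0.708374


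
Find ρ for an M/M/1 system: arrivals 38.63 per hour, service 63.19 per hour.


ρ = λ/μ = 38.63/63.19 = 0.6113

Final: 0.6113


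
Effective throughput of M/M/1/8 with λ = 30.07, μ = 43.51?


ρ = 0.6911; P_K = (1−ρ)ρ^8/(1−ρ^9) = 0.016675
λ_eff = λ(1 − P_K) = 30.07·(1 − 0.016675) = 30.07·0.983325 = 29.5686 /hr

Final: 29.5686 /hr


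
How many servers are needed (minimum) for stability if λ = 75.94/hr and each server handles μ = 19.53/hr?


Stability requires cμ > λ ⇔ c > λ/μ.
λ/μ = 75.94/19.53 = 3.8884
Minimum integer c = ⌊3.8884⌋ + 1 = 4
Check: 4·19.53 = 78.12 > 75.94, while 3·19.53 = 58.59 ≤ 75.94

Final: 4 servers


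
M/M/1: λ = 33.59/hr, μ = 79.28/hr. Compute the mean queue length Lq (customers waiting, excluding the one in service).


ρ = 33.59/79.28 = 0.4237
Lq = ρ²/(1−ρ) = 0.1795/0.5763 = 0.3115

Final: 0.3115


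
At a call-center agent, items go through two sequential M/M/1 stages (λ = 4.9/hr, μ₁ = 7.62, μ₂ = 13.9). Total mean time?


Each node sees arrival rate λ = 4.9/hr (tandem ⇒ throughput preserved).
W₁ = 1/(μ₁−λ) = 1/(7.62−4.9) = 0.36765 hr
W₂ = 1/(μ₂−λ) = 1/(13.9−4.9) = 0.11111 hr
W_total = W₁ + W₂ = 0.36765 + 0.11111 = 0.47876 hr

Final: 0.47876 hr


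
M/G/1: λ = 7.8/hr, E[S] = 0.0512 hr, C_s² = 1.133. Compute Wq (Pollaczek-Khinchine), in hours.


ρ = λ·E[S] = 7.8·0.0512 = 0.3994
E[S²] = E[S]²(1+C_s²) = 0.0512²·(1+1.133) = 0.005592
Wq = λ·E[S²]/(2(1−ρ)) = 7.8·0.005592/(2·0.6006) = 0.03631 hr

Final: 0.03631 hr
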